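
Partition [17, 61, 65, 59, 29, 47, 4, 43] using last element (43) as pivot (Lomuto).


Pivot: 43
  17 <= 43: advance i (no swap)
  29 <= 43: swap -> [17, 29, 65, 59, 61, 47, 4, 43]
  4 <= 43: swap -> [17, 29, 4, 59, 61, 47, 65, 43]
Place pivot at 3: [17, 29, 4, 43, 61, 47, 65, 59]

Partitioned: [17, 29, 4, 43, 61, 47, 65, 59]


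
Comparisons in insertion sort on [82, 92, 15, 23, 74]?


Algorithm: insertion sort
Input: [82, 92, 15, 23, 74]
Sorted: [15, 23, 74, 82, 92]

9


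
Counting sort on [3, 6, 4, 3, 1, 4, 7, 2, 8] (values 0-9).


Input: [3, 6, 4, 3, 1, 4, 7, 2, 8]
Counts: [0, 1, 1, 2, 2, 0, 1, 1, 1, 0]

Sorted: [1, 2, 3, 3, 4, 4, 6, 7, 8]


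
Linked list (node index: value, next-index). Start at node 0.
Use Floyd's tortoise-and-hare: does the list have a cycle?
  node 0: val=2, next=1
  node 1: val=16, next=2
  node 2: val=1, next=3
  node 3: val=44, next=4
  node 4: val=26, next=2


Floyd's tortoise (slow, +1) and hare (fast, +2):
  init: slow=0, fast=0
  step 1: slow=1, fast=2
  step 2: slow=2, fast=4
  step 3: slow=3, fast=3
  slow == fast at node 3: cycle detected

Cycle: yes


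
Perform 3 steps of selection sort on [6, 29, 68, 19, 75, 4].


Initial: [6, 29, 68, 19, 75, 4]
Step 1: min=4 at 5
  Swap: [4, 29, 68, 19, 75, 6]
Step 2: min=6 at 5
  Swap: [4, 6, 68, 19, 75, 29]
Step 3: min=19 at 3
  Swap: [4, 6, 19, 68, 75, 29]

After 3 steps: [4, 6, 19, 68, 75, 29]


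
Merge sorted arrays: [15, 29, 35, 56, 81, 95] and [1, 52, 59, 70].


Take 1 from B
Take 15 from A
Take 29 from A
Take 35 from A
Take 52 from B
Take 56 from A
Take 59 from B
Take 70 from B

Merged: [1, 15, 29, 35, 52, 56, 59, 70, 81, 95]


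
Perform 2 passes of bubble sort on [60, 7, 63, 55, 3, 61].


Initial: [60, 7, 63, 55, 3, 61]
Pass 1: [7, 60, 55, 3, 61, 63] (4 swaps)
Pass 2: [7, 55, 3, 60, 61, 63] (2 swaps)

After 2 passes: [7, 55, 3, 60, 61, 63]


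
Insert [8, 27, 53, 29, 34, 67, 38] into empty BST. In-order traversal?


Insert 8: root
Insert 27: R from 8
Insert 53: R from 8 -> R from 27
Insert 29: R from 8 -> R from 27 -> L from 53
Insert 34: R from 8 -> R from 27 -> L from 53 -> R from 29
Insert 67: R from 8 -> R from 27 -> R from 53
Insert 38: R from 8 -> R from 27 -> L from 53 -> R from 29 -> R from 34

In-order: [8, 27, 29, 34, 38, 53, 67]


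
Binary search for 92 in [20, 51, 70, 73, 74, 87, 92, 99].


Step 1: lo=0, hi=7, mid=3, val=73
Step 2: lo=4, hi=7, mid=5, val=87
Step 3: lo=6, hi=7, mid=6, val=92

Found at index 6


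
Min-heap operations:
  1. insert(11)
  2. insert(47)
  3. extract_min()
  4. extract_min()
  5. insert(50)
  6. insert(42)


insert(11) -> [11]
insert(47) -> [11, 47]
extract_min()->11, [47]
extract_min()->47, []
insert(50) -> [50]
insert(42) -> [42, 50]

Final heap: [42, 50]


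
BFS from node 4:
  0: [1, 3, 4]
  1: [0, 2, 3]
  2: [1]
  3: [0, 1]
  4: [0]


Visit 4, enqueue [0]
Visit 0, enqueue [1, 3]
Visit 1, enqueue [2]
Visit 3, enqueue []
Visit 2, enqueue []

BFS order: [4, 0, 1, 3, 2]


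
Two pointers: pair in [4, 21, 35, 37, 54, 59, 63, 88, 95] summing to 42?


lo=0(4)+hi=8(95)=99
lo=0(4)+hi=7(88)=92
lo=0(4)+hi=6(63)=67
lo=0(4)+hi=5(59)=63
lo=0(4)+hi=4(54)=58
lo=0(4)+hi=3(37)=41
lo=1(21)+hi=3(37)=58
lo=1(21)+hi=2(35)=56

No pair found


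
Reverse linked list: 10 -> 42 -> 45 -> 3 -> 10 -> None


Step 1: curr=10, set curr.next=prev(None) | reversed so far: 10
Step 2: curr=42, set curr.next=prev(10) | reversed so far: 42 -> 10
Step 3: curr=45, set curr.next=prev(42) | reversed so far: 45 -> 42 -> 10
Step 4: curr=3, set curr.next=prev(45) | reversed so far: 3 -> 45 -> 42 -> 10
Step 5: curr=10, set curr.next=prev(3) | reversed so far: 10 -> 3 -> 45 -> 42 -> 10

10 -> 3 -> 45 -> 42 -> 10 -> None


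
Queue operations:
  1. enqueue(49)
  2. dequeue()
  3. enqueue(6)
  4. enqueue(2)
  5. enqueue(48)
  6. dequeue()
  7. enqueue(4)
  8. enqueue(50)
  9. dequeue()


enqueue(49) -> [49]
dequeue()->49, []
enqueue(6) -> [6]
enqueue(2) -> [6, 2]
enqueue(48) -> [6, 2, 48]
dequeue()->6, [2, 48]
enqueue(4) -> [2, 48, 4]
enqueue(50) -> [2, 48, 4, 50]
dequeue()->2, [48, 4, 50]

Final queue: [48, 4, 50]


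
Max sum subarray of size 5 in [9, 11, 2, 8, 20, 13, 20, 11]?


[0:5]: 50
[1:6]: 54
[2:7]: 63
[3:8]: 72

Max: 72 at [3:8]


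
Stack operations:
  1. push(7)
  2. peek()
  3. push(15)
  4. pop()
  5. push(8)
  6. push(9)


push(7) -> [7]
peek()->7
push(15) -> [7, 15]
pop()->15, [7]
push(8) -> [7, 8]
push(9) -> [7, 8, 9]

Final stack: [7, 8, 9]


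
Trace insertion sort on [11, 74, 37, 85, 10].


Initial: [11, 74, 37, 85, 10]
Insert 74: [11, 74, 37, 85, 10]
Insert 37: [11, 37, 74, 85, 10]
Insert 85: [11, 37, 74, 85, 10]
Insert 10: [10, 11, 37, 74, 85]

Sorted: [10, 11, 37, 74, 85]


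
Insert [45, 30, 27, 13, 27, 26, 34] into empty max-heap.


Insert 45: [45]
Insert 30: [45, 30]
Insert 27: [45, 30, 27]
Insert 13: [45, 30, 27, 13]
Insert 27: [45, 30, 27, 13, 27]
Insert 26: [45, 30, 27, 13, 27, 26]
Insert 34: [45, 30, 34, 13, 27, 26, 27]

Final heap: [45, 30, 34, 13, 27, 26, 27]


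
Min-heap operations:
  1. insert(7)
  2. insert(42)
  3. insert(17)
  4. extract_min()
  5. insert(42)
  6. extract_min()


insert(7) -> [7]
insert(42) -> [7, 42]
insert(17) -> [7, 42, 17]
extract_min()->7, [17, 42]
insert(42) -> [17, 42, 42]
extract_min()->17, [42, 42]

Final heap: [42, 42]


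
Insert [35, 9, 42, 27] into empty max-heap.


Insert 35: [35]
Insert 9: [35, 9]
Insert 42: [42, 9, 35]
Insert 27: [42, 27, 35, 9]

Final heap: [42, 27, 35, 9]


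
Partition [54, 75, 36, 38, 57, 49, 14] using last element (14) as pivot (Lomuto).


Pivot: 14
Place pivot at 0: [14, 75, 36, 38, 57, 49, 54]

Partitioned: [14, 75, 36, 38, 57, 49, 54]


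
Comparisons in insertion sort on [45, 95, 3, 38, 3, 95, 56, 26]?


Algorithm: insertion sort
Input: [45, 95, 3, 38, 3, 95, 56, 26]
Sorted: [3, 3, 26, 38, 45, 56, 95, 95]

20


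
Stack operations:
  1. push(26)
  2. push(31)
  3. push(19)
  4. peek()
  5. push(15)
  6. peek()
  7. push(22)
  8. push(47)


push(26) -> [26]
push(31) -> [26, 31]
push(19) -> [26, 31, 19]
peek()->19
push(15) -> [26, 31, 19, 15]
peek()->15
push(22) -> [26, 31, 19, 15, 22]
push(47) -> [26, 31, 19, 15, 22, 47]

Final stack: [26, 31, 19, 15, 22, 47]


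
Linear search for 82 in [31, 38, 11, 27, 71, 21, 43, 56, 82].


i=0: 31!=82
i=1: 38!=82
i=2: 11!=82
i=3: 27!=82
i=4: 71!=82
i=5: 21!=82
i=6: 43!=82
i=7: 56!=82
i=8: 82==82 found!

Found at 8, 9 comps


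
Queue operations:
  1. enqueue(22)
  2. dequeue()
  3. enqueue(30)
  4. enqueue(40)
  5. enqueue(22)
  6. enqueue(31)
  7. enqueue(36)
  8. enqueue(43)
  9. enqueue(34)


enqueue(22) -> [22]
dequeue()->22, []
enqueue(30) -> [30]
enqueue(40) -> [30, 40]
enqueue(22) -> [30, 40, 22]
enqueue(31) -> [30, 40, 22, 31]
enqueue(36) -> [30, 40, 22, 31, 36]
enqueue(43) -> [30, 40, 22, 31, 36, 43]
enqueue(34) -> [30, 40, 22, 31, 36, 43, 34]

Final queue: [30, 40, 22, 31, 36, 43, 34]


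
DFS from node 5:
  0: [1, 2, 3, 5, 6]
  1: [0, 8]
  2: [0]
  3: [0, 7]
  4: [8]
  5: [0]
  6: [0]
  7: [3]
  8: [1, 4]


Visit 5, push [0]
Visit 0, push [6, 3, 2, 1]
Visit 1, push [8]
Visit 8, push [4]
Visit 4, push []
Visit 2, push []
Visit 3, push [7]
Visit 7, push []
Visit 6, push []

DFS order: [5, 0, 1, 8, 4, 2, 3, 7, 6]


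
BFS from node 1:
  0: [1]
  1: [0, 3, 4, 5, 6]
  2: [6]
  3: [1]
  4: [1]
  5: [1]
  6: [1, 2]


Visit 1, enqueue [0, 3, 4, 5, 6]
Visit 0, enqueue []
Visit 3, enqueue []
Visit 4, enqueue []
Visit 5, enqueue []
Visit 6, enqueue [2]
Visit 2, enqueue []

BFS order: [1, 0, 3, 4, 5, 6, 2]


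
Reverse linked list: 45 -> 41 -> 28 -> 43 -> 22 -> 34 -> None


Step 1: curr=45, set curr.next=prev(None) | reversed so far: 45
Step 2: curr=41, set curr.next=prev(45) | reversed so far: 41 -> 45
Step 3: curr=28, set curr.next=prev(41) | reversed so far: 28 -> 41 -> 45
Step 4: curr=43, set curr.next=prev(28) | reversed so far: 43 -> 28 -> 41 -> 45
Step 5: curr=22, set curr.next=prev(43) | reversed so far: 22 -> 43 -> 28 -> 41 -> 45
Step 6: curr=34, set curr.next=prev(22) | reversed so far: 34 -> 22 -> 43 -> 28 -> 41 -> 45

34 -> 22 -> 43 -> 28 -> 41 -> 45 -> None


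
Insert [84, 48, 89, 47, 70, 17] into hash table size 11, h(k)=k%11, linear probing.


Insert 84: h=7 -> slot 7
Insert 48: h=4 -> slot 4
Insert 89: h=1 -> slot 1
Insert 47: h=3 -> slot 3
Insert 70: h=4, 1 probes -> slot 5
Insert 17: h=6 -> slot 6

Table: [None, 89, None, 47, 48, 70, 17, 84, None, None, None]


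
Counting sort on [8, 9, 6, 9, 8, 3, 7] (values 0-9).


Input: [8, 9, 6, 9, 8, 3, 7]
Counts: [0, 0, 0, 1, 0, 0, 1, 1, 2, 2]

Sorted: [3, 6, 7, 8, 8, 9, 9]


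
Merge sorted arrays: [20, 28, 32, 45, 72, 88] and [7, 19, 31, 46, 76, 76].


Take 7 from B
Take 19 from B
Take 20 from A
Take 28 from A
Take 31 from B
Take 32 from A
Take 45 from A
Take 46 from B
Take 72 from A
Take 76 from B
Take 76 from B

Merged: [7, 19, 20, 28, 31, 32, 45, 46, 72, 76, 76, 88]


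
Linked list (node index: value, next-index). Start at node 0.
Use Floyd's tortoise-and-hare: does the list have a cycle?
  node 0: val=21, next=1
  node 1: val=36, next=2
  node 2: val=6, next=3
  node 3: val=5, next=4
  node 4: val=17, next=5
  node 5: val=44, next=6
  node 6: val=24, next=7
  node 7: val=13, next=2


Floyd's tortoise (slow, +1) and hare (fast, +2):
  init: slow=0, fast=0
  step 1: slow=1, fast=2
  step 2: slow=2, fast=4
  step 3: slow=3, fast=6
  step 4: slow=4, fast=2
  step 5: slow=5, fast=4
  step 6: slow=6, fast=6
  slow == fast at node 6: cycle detected

Cycle: yes


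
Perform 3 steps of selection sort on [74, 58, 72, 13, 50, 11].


Initial: [74, 58, 72, 13, 50, 11]
Step 1: min=11 at 5
  Swap: [11, 58, 72, 13, 50, 74]
Step 2: min=13 at 3
  Swap: [11, 13, 72, 58, 50, 74]
Step 3: min=50 at 4
  Swap: [11, 13, 50, 58, 72, 74]

After 3 steps: [11, 13, 50, 58, 72, 74]


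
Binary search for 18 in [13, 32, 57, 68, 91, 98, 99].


Step 1: lo=0, hi=6, mid=3, val=68
Step 2: lo=0, hi=2, mid=1, val=32
Step 3: lo=0, hi=0, mid=0, val=13

Not found


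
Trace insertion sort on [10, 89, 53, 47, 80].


Initial: [10, 89, 53, 47, 80]
Insert 89: [10, 89, 53, 47, 80]
Insert 53: [10, 53, 89, 47, 80]
Insert 47: [10, 47, 53, 89, 80]
Insert 80: [10, 47, 53, 80, 89]

Sorted: [10, 47, 53, 80, 89]


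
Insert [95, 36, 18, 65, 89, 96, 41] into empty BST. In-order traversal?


Insert 95: root
Insert 36: L from 95
Insert 18: L from 95 -> L from 36
Insert 65: L from 95 -> R from 36
Insert 89: L from 95 -> R from 36 -> R from 65
Insert 96: R from 95
Insert 41: L from 95 -> R from 36 -> L from 65

In-order: [18, 36, 41, 65, 89, 95, 96]


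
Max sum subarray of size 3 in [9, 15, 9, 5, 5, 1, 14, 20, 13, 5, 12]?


[0:3]: 33
[1:4]: 29
[2:5]: 19
[3:6]: 11
[4:7]: 20
[5:8]: 35
[6:9]: 47
[7:10]: 38
[8:11]: 30

Max: 47 at [6:9]


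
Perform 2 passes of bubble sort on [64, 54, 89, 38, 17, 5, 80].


Initial: [64, 54, 89, 38, 17, 5, 80]
Pass 1: [54, 64, 38, 17, 5, 80, 89] (5 swaps)
Pass 2: [54, 38, 17, 5, 64, 80, 89] (3 swaps)

After 2 passes: [54, 38, 17, 5, 64, 80, 89]


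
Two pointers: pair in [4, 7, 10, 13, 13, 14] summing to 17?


lo=0(4)+hi=5(14)=18
lo=0(4)+hi=4(13)=17

Yes: 4+13=17


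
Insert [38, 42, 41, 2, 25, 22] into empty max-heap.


Insert 38: [38]
Insert 42: [42, 38]
Insert 41: [42, 38, 41]
Insert 2: [42, 38, 41, 2]
Insert 25: [42, 38, 41, 2, 25]
Insert 22: [42, 38, 41, 2, 25, 22]

Final heap: [42, 38, 41, 2, 25, 22]


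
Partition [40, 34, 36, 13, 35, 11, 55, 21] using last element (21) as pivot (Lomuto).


Pivot: 21
  13 <= 21: swap -> [13, 34, 36, 40, 35, 11, 55, 21]
  11 <= 21: swap -> [13, 11, 36, 40, 35, 34, 55, 21]
Place pivot at 2: [13, 11, 21, 40, 35, 34, 55, 36]

Partitioned: [13, 11, 21, 40, 35, 34, 55, 36]


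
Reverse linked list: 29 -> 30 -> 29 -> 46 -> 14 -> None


Step 1: curr=29, set curr.next=prev(None) | reversed so far: 29
Step 2: curr=30, set curr.next=prev(29) | reversed so far: 30 -> 29
Step 3: curr=29, set curr.next=prev(30) | reversed so far: 29 -> 30 -> 29
Step 4: curr=46, set curr.next=prev(29) | reversed so far: 46 -> 29 -> 30 -> 29
Step 5: curr=14, set curr.next=prev(46) | reversed so far: 14 -> 46 -> 29 -> 30 -> 29

14 -> 46 -> 29 -> 30 -> 29 -> None


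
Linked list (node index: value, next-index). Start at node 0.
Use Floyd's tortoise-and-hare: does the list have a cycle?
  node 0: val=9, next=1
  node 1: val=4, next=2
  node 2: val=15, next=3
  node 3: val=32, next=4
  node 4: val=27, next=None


Floyd's tortoise (slow, +1) and hare (fast, +2):
  init: slow=0, fast=0
  step 1: slow=1, fast=2
  step 2: slow=2, fast=4
  step 3: fast -> None, no cycle

Cycle: no


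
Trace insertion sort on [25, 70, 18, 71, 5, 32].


Initial: [25, 70, 18, 71, 5, 32]
Insert 70: [25, 70, 18, 71, 5, 32]
Insert 18: [18, 25, 70, 71, 5, 32]
Insert 71: [18, 25, 70, 71, 5, 32]
Insert 5: [5, 18, 25, 70, 71, 32]
Insert 32: [5, 18, 25, 32, 70, 71]

Sorted: [5, 18, 25, 32, 70, 71]


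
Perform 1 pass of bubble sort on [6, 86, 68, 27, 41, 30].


Initial: [6, 86, 68, 27, 41, 30]
Pass 1: [6, 68, 27, 41, 30, 86] (4 swaps)

After 1 pass: [6, 68, 27, 41, 30, 86]


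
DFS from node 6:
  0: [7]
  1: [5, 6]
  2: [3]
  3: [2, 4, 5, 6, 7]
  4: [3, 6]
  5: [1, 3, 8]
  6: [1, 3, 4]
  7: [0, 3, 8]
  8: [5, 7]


Visit 6, push [4, 3, 1]
Visit 1, push [5]
Visit 5, push [8, 3]
Visit 3, push [7, 4, 2]
Visit 2, push []
Visit 4, push []
Visit 7, push [8, 0]
Visit 0, push []
Visit 8, push []

DFS order: [6, 1, 5, 3, 2, 4, 7, 0, 8]


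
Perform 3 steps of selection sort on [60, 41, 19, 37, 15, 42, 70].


Initial: [60, 41, 19, 37, 15, 42, 70]
Step 1: min=15 at 4
  Swap: [15, 41, 19, 37, 60, 42, 70]
Step 2: min=19 at 2
  Swap: [15, 19, 41, 37, 60, 42, 70]
Step 3: min=37 at 3
  Swap: [15, 19, 37, 41, 60, 42, 70]

After 3 steps: [15, 19, 37, 41, 60, 42, 70]


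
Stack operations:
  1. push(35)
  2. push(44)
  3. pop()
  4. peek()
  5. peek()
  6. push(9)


push(35) -> [35]
push(44) -> [35, 44]
pop()->44, [35]
peek()->35
peek()->35
push(9) -> [35, 9]

Final stack: [35, 9]


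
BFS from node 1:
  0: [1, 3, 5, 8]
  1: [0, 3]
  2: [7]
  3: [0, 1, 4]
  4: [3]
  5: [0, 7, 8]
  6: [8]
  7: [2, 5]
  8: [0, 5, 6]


Visit 1, enqueue [0, 3]
Visit 0, enqueue [5, 8]
Visit 3, enqueue [4]
Visit 5, enqueue [7]
Visit 8, enqueue [6]
Visit 4, enqueue []
Visit 7, enqueue [2]
Visit 6, enqueue []
Visit 2, enqueue []

BFS order: [1, 0, 3, 5, 8, 4, 7, 6, 2]


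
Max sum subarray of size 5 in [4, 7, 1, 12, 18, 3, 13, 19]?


[0:5]: 42
[1:6]: 41
[2:7]: 47
[3:8]: 65

Max: 65 at [3:8]


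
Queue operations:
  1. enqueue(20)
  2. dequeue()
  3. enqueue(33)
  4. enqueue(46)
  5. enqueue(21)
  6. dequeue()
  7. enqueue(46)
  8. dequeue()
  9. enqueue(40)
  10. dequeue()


enqueue(20) -> [20]
dequeue()->20, []
enqueue(33) -> [33]
enqueue(46) -> [33, 46]
enqueue(21) -> [33, 46, 21]
dequeue()->33, [46, 21]
enqueue(46) -> [46, 21, 46]
dequeue()->46, [21, 46]
enqueue(40) -> [21, 46, 40]
dequeue()->21, [46, 40]

Final queue: [46, 40]


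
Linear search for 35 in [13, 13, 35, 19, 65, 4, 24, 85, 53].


i=0: 13!=35
i=1: 13!=35
i=2: 35==35 found!

Found at 2, 3 comps


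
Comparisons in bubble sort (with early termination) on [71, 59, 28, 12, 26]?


Algorithm: bubble sort (with early termination)
Input: [71, 59, 28, 12, 26]
Sorted: [12, 26, 28, 59, 71]

10


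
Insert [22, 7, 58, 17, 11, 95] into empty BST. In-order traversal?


Insert 22: root
Insert 7: L from 22
Insert 58: R from 22
Insert 17: L from 22 -> R from 7
Insert 11: L from 22 -> R from 7 -> L from 17
Insert 95: R from 22 -> R from 58

In-order: [7, 11, 17, 22, 58, 95]


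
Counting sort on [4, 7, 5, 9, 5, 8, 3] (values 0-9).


Input: [4, 7, 5, 9, 5, 8, 3]
Counts: [0, 0, 0, 1, 1, 2, 0, 1, 1, 1]

Sorted: [3, 4, 5, 5, 7, 8, 9]


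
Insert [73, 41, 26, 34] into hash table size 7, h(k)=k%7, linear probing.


Insert 73: h=3 -> slot 3
Insert 41: h=6 -> slot 6
Insert 26: h=5 -> slot 5
Insert 34: h=6, 1 probes -> slot 0

Table: [34, None, None, 73, None, 26, 41]


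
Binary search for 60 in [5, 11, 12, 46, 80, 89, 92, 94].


Step 1: lo=0, hi=7, mid=3, val=46
Step 2: lo=4, hi=7, mid=5, val=89
Step 3: lo=4, hi=4, mid=4, val=80

Not found


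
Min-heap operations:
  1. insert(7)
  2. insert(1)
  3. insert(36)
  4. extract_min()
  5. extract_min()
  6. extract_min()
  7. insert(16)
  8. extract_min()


insert(7) -> [7]
insert(1) -> [1, 7]
insert(36) -> [1, 7, 36]
extract_min()->1, [7, 36]
extract_min()->7, [36]
extract_min()->36, []
insert(16) -> [16]
extract_min()->16, []

Final heap: []


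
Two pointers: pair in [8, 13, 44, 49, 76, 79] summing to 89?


lo=0(8)+hi=5(79)=87
lo=1(13)+hi=5(79)=92
lo=1(13)+hi=4(76)=89

Yes: 13+76=89


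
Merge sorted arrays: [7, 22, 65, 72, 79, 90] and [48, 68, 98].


Take 7 from A
Take 22 from A
Take 48 from B
Take 65 from A
Take 68 from B
Take 72 from A
Take 79 from A
Take 90 from A

Merged: [7, 22, 48, 65, 68, 72, 79, 90, 98]


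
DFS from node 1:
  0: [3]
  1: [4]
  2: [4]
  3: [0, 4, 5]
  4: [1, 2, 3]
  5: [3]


Visit 1, push [4]
Visit 4, push [3, 2]
Visit 2, push []
Visit 3, push [5, 0]
Visit 0, push []
Visit 5, push []

DFS order: [1, 4, 2, 3, 0, 5]


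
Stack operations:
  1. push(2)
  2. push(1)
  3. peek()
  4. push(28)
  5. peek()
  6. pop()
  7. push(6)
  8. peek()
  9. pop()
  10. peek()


push(2) -> [2]
push(1) -> [2, 1]
peek()->1
push(28) -> [2, 1, 28]
peek()->28
pop()->28, [2, 1]
push(6) -> [2, 1, 6]
peek()->6
pop()->6, [2, 1]
peek()->1

Final stack: [2, 1]


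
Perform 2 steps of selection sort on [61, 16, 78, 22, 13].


Initial: [61, 16, 78, 22, 13]
Step 1: min=13 at 4
  Swap: [13, 16, 78, 22, 61]
Step 2: min=16 at 1
  Swap: [13, 16, 78, 22, 61]

After 2 steps: [13, 16, 78, 22, 61]


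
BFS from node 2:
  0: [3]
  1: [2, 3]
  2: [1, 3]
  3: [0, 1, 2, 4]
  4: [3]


Visit 2, enqueue [1, 3]
Visit 1, enqueue []
Visit 3, enqueue [0, 4]
Visit 0, enqueue []
Visit 4, enqueue []

BFS order: [2, 1, 3, 0, 4]


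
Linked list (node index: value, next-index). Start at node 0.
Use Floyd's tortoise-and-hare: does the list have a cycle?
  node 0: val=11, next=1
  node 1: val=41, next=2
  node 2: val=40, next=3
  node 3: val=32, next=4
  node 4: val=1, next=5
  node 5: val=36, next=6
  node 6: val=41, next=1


Floyd's tortoise (slow, +1) and hare (fast, +2):
  init: slow=0, fast=0
  step 1: slow=1, fast=2
  step 2: slow=2, fast=4
  step 3: slow=3, fast=6
  step 4: slow=4, fast=2
  step 5: slow=5, fast=4
  step 6: slow=6, fast=6
  slow == fast at node 6: cycle detected

Cycle: yes


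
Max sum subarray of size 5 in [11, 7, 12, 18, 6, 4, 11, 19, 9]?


[0:5]: 54
[1:6]: 47
[2:7]: 51
[3:8]: 58
[4:9]: 49

Max: 58 at [3:8]


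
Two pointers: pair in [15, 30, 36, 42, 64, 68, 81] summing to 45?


lo=0(15)+hi=6(81)=96
lo=0(15)+hi=5(68)=83
lo=0(15)+hi=4(64)=79
lo=0(15)+hi=3(42)=57
lo=0(15)+hi=2(36)=51
lo=0(15)+hi=1(30)=45

Yes: 15+30=45


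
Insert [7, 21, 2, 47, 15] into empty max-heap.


Insert 7: [7]
Insert 21: [21, 7]
Insert 2: [21, 7, 2]
Insert 47: [47, 21, 2, 7]
Insert 15: [47, 21, 2, 7, 15]

Final heap: [47, 21, 2, 7, 15]


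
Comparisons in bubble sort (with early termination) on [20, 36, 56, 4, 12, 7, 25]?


Algorithm: bubble sort (with early termination)
Input: [20, 36, 56, 4, 12, 7, 25]
Sorted: [4, 7, 12, 20, 25, 36, 56]

20


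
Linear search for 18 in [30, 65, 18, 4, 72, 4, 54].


i=0: 30!=18
i=1: 65!=18
i=2: 18==18 found!

Found at 2, 3 comps


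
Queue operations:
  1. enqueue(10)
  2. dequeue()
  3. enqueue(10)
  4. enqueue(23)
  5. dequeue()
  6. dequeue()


enqueue(10) -> [10]
dequeue()->10, []
enqueue(10) -> [10]
enqueue(23) -> [10, 23]
dequeue()->10, [23]
dequeue()->23, []

Final queue: []


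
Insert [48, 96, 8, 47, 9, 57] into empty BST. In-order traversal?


Insert 48: root
Insert 96: R from 48
Insert 8: L from 48
Insert 47: L from 48 -> R from 8
Insert 9: L from 48 -> R from 8 -> L from 47
Insert 57: R from 48 -> L from 96

In-order: [8, 9, 47, 48, 57, 96]


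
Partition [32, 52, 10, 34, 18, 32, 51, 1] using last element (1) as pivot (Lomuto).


Pivot: 1
Place pivot at 0: [1, 52, 10, 34, 18, 32, 51, 32]

Partitioned: [1, 52, 10, 34, 18, 32, 51, 32]


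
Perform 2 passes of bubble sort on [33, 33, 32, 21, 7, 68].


Initial: [33, 33, 32, 21, 7, 68]
Pass 1: [33, 32, 21, 7, 33, 68] (3 swaps)
Pass 2: [32, 21, 7, 33, 33, 68] (3 swaps)

After 2 passes: [32, 21, 7, 33, 33, 68]


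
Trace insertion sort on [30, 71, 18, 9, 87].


Initial: [30, 71, 18, 9, 87]
Insert 71: [30, 71, 18, 9, 87]
Insert 18: [18, 30, 71, 9, 87]
Insert 9: [9, 18, 30, 71, 87]
Insert 87: [9, 18, 30, 71, 87]

Sorted: [9, 18, 30, 71, 87]


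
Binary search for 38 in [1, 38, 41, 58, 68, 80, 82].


Step 1: lo=0, hi=6, mid=3, val=58
Step 2: lo=0, hi=2, mid=1, val=38

Found at index 1


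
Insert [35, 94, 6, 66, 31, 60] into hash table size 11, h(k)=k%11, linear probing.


Insert 35: h=2 -> slot 2
Insert 94: h=6 -> slot 6
Insert 6: h=6, 1 probes -> slot 7
Insert 66: h=0 -> slot 0
Insert 31: h=9 -> slot 9
Insert 60: h=5 -> slot 5

Table: [66, None, 35, None, None, 60, 94, 6, None, 31, None]


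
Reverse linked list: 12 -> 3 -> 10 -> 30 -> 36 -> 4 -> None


Step 1: curr=12, set curr.next=prev(None) | reversed so far: 12
Step 2: curr=3, set curr.next=prev(12) | reversed so far: 3 -> 12
Step 3: curr=10, set curr.next=prev(3) | reversed so far: 10 -> 3 -> 12
Step 4: curr=30, set curr.next=prev(10) | reversed so far: 30 -> 10 -> 3 -> 12
Step 5: curr=36, set curr.next=prev(30) | reversed so far: 36 -> 30 -> 10 -> 3 -> 12
Step 6: curr=4, set curr.next=prev(36) | reversed so far: 4 -> 36 -> 30 -> 10 -> 3 -> 12

4 -> 36 -> 30 -> 10 -> 3 -> 12 -> None


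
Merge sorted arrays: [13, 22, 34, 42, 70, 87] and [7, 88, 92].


Take 7 from B
Take 13 from A
Take 22 from A
Take 34 from A
Take 42 from A
Take 70 from A
Take 87 from A

Merged: [7, 13, 22, 34, 42, 70, 87, 88, 92]


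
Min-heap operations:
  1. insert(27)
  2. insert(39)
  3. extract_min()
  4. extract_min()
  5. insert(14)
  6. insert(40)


insert(27) -> [27]
insert(39) -> [27, 39]
extract_min()->27, [39]
extract_min()->39, []
insert(14) -> [14]
insert(40) -> [14, 40]

Final heap: [14, 40]


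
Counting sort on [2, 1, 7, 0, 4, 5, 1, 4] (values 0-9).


Input: [2, 1, 7, 0, 4, 5, 1, 4]
Counts: [1, 2, 1, 0, 2, 1, 0, 1, 0, 0]

Sorted: [0, 1, 1, 2, 4, 4, 5, 7]


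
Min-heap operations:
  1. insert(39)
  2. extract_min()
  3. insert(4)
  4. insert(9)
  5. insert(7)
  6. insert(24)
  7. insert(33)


insert(39) -> [39]
extract_min()->39, []
insert(4) -> [4]
insert(9) -> [4, 9]
insert(7) -> [4, 9, 7]
insert(24) -> [4, 9, 7, 24]
insert(33) -> [4, 9, 7, 24, 33]

Final heap: [4, 9, 7, 24, 33]


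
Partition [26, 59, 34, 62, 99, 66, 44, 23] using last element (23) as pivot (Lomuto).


Pivot: 23
Place pivot at 0: [23, 59, 34, 62, 99, 66, 44, 26]

Partitioned: [23, 59, 34, 62, 99, 66, 44, 26]


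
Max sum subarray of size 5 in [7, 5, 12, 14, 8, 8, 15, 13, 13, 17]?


[0:5]: 46
[1:6]: 47
[2:7]: 57
[3:8]: 58
[4:9]: 57
[5:10]: 66

Max: 66 at [5:10]


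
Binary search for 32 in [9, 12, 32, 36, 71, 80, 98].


Step 1: lo=0, hi=6, mid=3, val=36
Step 2: lo=0, hi=2, mid=1, val=12
Step 3: lo=2, hi=2, mid=2, val=32

Found at index 2


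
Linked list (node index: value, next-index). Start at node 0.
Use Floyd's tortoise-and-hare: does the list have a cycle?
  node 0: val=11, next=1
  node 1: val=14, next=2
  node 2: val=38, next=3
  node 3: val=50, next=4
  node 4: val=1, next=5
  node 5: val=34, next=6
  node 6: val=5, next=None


Floyd's tortoise (slow, +1) and hare (fast, +2):
  init: slow=0, fast=0
  step 1: slow=1, fast=2
  step 2: slow=2, fast=4
  step 3: slow=3, fast=6
  step 4: fast -> None, no cycle

Cycle: no


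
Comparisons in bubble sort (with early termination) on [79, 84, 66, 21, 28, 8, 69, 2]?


Algorithm: bubble sort (with early termination)
Input: [79, 84, 66, 21, 28, 8, 69, 2]
Sorted: [2, 8, 21, 28, 66, 69, 79, 84]

28


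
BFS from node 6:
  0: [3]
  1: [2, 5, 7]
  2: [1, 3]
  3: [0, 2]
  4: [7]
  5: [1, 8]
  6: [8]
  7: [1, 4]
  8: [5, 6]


Visit 6, enqueue [8]
Visit 8, enqueue [5]
Visit 5, enqueue [1]
Visit 1, enqueue [2, 7]
Visit 2, enqueue [3]
Visit 7, enqueue [4]
Visit 3, enqueue [0]
Visit 4, enqueue []
Visit 0, enqueue []

BFS order: [6, 8, 5, 1, 2, 7, 3, 4, 0]


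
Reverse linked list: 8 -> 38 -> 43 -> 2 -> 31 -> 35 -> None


Step 1: curr=8, set curr.next=prev(None) | reversed so far: 8
Step 2: curr=38, set curr.next=prev(8) | reversed so far: 38 -> 8
Step 3: curr=43, set curr.next=prev(38) | reversed so far: 43 -> 38 -> 8
Step 4: curr=2, set curr.next=prev(43) | reversed so far: 2 -> 43 -> 38 -> 8
Step 5: curr=31, set curr.next=prev(2) | reversed so far: 31 -> 2 -> 43 -> 38 -> 8
Step 6: curr=35, set curr.next=prev(31) | reversed so far: 35 -> 31 -> 2 -> 43 -> 38 -> 8

35 -> 31 -> 2 -> 43 -> 38 -> 8 -> None


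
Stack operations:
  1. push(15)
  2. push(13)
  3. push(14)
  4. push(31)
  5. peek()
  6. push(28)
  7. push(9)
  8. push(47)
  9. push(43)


push(15) -> [15]
push(13) -> [15, 13]
push(14) -> [15, 13, 14]
push(31) -> [15, 13, 14, 31]
peek()->31
push(28) -> [15, 13, 14, 31, 28]
push(9) -> [15, 13, 14, 31, 28, 9]
push(47) -> [15, 13, 14, 31, 28, 9, 47]
push(43) -> [15, 13, 14, 31, 28, 9, 47, 43]

Final stack: [15, 13, 14, 31, 28, 9, 47, 43]


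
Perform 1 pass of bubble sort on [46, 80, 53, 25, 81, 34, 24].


Initial: [46, 80, 53, 25, 81, 34, 24]
Pass 1: [46, 53, 25, 80, 34, 24, 81] (4 swaps)

After 1 pass: [46, 53, 25, 80, 34, 24, 81]


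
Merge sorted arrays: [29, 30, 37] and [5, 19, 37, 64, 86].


Take 5 from B
Take 19 from B
Take 29 from A
Take 30 from A
Take 37 from A

Merged: [5, 19, 29, 30, 37, 37, 64, 86]


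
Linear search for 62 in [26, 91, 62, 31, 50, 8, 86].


i=0: 26!=62
i=1: 91!=62
i=2: 62==62 found!

Found at 2, 3 comps


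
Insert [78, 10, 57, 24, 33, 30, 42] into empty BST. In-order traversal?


Insert 78: root
Insert 10: L from 78
Insert 57: L from 78 -> R from 10
Insert 24: L from 78 -> R from 10 -> L from 57
Insert 33: L from 78 -> R from 10 -> L from 57 -> R from 24
Insert 30: L from 78 -> R from 10 -> L from 57 -> R from 24 -> L from 33
Insert 42: L from 78 -> R from 10 -> L from 57 -> R from 24 -> R from 33

In-order: [10, 24, 30, 33, 42, 57, 78]


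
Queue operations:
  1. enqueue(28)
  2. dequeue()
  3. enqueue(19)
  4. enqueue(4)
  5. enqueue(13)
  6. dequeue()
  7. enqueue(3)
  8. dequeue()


enqueue(28) -> [28]
dequeue()->28, []
enqueue(19) -> [19]
enqueue(4) -> [19, 4]
enqueue(13) -> [19, 4, 13]
dequeue()->19, [4, 13]
enqueue(3) -> [4, 13, 3]
dequeue()->4, [13, 3]

Final queue: [13, 3]


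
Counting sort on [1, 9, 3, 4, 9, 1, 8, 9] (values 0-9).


Input: [1, 9, 3, 4, 9, 1, 8, 9]
Counts: [0, 2, 0, 1, 1, 0, 0, 0, 1, 3]

Sorted: [1, 1, 3, 4, 8, 9, 9, 9]


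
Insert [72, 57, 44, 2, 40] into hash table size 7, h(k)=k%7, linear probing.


Insert 72: h=2 -> slot 2
Insert 57: h=1 -> slot 1
Insert 44: h=2, 1 probes -> slot 3
Insert 2: h=2, 2 probes -> slot 4
Insert 40: h=5 -> slot 5

Table: [None, 57, 72, 44, 2, 40, None]


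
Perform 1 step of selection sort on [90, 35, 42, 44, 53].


Initial: [90, 35, 42, 44, 53]
Step 1: min=35 at 1
  Swap: [35, 90, 42, 44, 53]

After 1 step: [35, 90, 42, 44, 53]


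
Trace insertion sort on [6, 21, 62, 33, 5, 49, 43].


Initial: [6, 21, 62, 33, 5, 49, 43]
Insert 21: [6, 21, 62, 33, 5, 49, 43]
Insert 62: [6, 21, 62, 33, 5, 49, 43]
Insert 33: [6, 21, 33, 62, 5, 49, 43]
Insert 5: [5, 6, 21, 33, 62, 49, 43]
Insert 49: [5, 6, 21, 33, 49, 62, 43]
Insert 43: [5, 6, 21, 33, 43, 49, 62]

Sorted: [5, 6, 21, 33, 43, 49, 62]


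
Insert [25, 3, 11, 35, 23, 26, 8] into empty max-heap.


Insert 25: [25]
Insert 3: [25, 3]
Insert 11: [25, 3, 11]
Insert 35: [35, 25, 11, 3]
Insert 23: [35, 25, 11, 3, 23]
Insert 26: [35, 25, 26, 3, 23, 11]
Insert 8: [35, 25, 26, 3, 23, 11, 8]

Final heap: [35, 25, 26, 3, 23, 11, 8]


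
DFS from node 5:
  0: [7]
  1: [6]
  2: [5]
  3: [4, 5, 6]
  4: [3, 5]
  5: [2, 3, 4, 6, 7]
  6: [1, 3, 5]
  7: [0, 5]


Visit 5, push [7, 6, 4, 3, 2]
Visit 2, push []
Visit 3, push [6, 4]
Visit 4, push []
Visit 6, push [1]
Visit 1, push []
Visit 7, push [0]
Visit 0, push []

DFS order: [5, 2, 3, 4, 6, 1, 7, 0]


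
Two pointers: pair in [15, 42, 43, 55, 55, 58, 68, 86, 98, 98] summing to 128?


lo=0(15)+hi=9(98)=113
lo=1(42)+hi=9(98)=140
lo=1(42)+hi=8(98)=140
lo=1(42)+hi=7(86)=128

Yes: 42+86=128


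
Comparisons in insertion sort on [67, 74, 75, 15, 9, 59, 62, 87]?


Algorithm: insertion sort
Input: [67, 74, 75, 15, 9, 59, 62, 87]
Sorted: [9, 15, 59, 62, 67, 74, 75, 87]

18


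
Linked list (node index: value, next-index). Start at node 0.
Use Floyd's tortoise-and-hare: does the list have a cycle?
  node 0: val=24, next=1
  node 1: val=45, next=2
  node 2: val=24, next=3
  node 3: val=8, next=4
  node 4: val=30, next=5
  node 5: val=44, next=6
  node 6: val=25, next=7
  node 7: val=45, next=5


Floyd's tortoise (slow, +1) and hare (fast, +2):
  init: slow=0, fast=0
  step 1: slow=1, fast=2
  step 2: slow=2, fast=4
  step 3: slow=3, fast=6
  step 4: slow=4, fast=5
  step 5: slow=5, fast=7
  step 6: slow=6, fast=6
  slow == fast at node 6: cycle detected

Cycle: yes


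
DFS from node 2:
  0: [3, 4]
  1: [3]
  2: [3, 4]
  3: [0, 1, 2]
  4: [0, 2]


Visit 2, push [4, 3]
Visit 3, push [1, 0]
Visit 0, push [4]
Visit 4, push []
Visit 1, push []

DFS order: [2, 3, 0, 4, 1]


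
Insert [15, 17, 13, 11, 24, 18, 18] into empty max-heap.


Insert 15: [15]
Insert 17: [17, 15]
Insert 13: [17, 15, 13]
Insert 11: [17, 15, 13, 11]
Insert 24: [24, 17, 13, 11, 15]
Insert 18: [24, 17, 18, 11, 15, 13]
Insert 18: [24, 17, 18, 11, 15, 13, 18]

Final heap: [24, 17, 18, 11, 15, 13, 18]


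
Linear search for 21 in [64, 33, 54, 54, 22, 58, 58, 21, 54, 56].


i=0: 64!=21
i=1: 33!=21
i=2: 54!=21
i=3: 54!=21
i=4: 22!=21
i=5: 58!=21
i=6: 58!=21
i=7: 21==21 found!

Found at 7, 8 comps


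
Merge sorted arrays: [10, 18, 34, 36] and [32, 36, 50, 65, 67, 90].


Take 10 from A
Take 18 from A
Take 32 from B
Take 34 from A
Take 36 from A

Merged: [10, 18, 32, 34, 36, 36, 50, 65, 67, 90]


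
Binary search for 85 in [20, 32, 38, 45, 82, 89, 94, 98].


Step 1: lo=0, hi=7, mid=3, val=45
Step 2: lo=4, hi=7, mid=5, val=89
Step 3: lo=4, hi=4, mid=4, val=82

Not found


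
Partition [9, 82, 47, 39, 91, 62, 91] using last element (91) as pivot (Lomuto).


Pivot: 91
  9 <= 91: advance i (no swap)
  82 <= 91: advance i (no swap)
  47 <= 91: advance i (no swap)
  39 <= 91: advance i (no swap)
  91 <= 91: advance i (no swap)
  62 <= 91: advance i (no swap)
Place pivot at 6: [9, 82, 47, 39, 91, 62, 91]

Partitioned: [9, 82, 47, 39, 91, 62, 91]


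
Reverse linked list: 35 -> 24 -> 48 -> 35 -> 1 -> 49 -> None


Step 1: curr=35, set curr.next=prev(None) | reversed so far: 35
Step 2: curr=24, set curr.next=prev(35) | reversed so far: 24 -> 35
Step 3: curr=48, set curr.next=prev(24) | reversed so far: 48 -> 24 -> 35
Step 4: curr=35, set curr.next=prev(48) | reversed so far: 35 -> 48 -> 24 -> 35
Step 5: curr=1, set curr.next=prev(35) | reversed so far: 1 -> 35 -> 48 -> 24 -> 35
Step 6: curr=49, set curr.next=prev(1) | reversed so far: 49 -> 1 -> 35 -> 48 -> 24 -> 35

49 -> 1 -> 35 -> 48 -> 24 -> 35 -> None


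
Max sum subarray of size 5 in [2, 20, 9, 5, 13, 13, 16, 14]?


[0:5]: 49
[1:6]: 60
[2:7]: 56
[3:8]: 61

Max: 61 at [3:8]


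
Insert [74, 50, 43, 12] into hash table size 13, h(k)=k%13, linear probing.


Insert 74: h=9 -> slot 9
Insert 50: h=11 -> slot 11
Insert 43: h=4 -> slot 4
Insert 12: h=12 -> slot 12

Table: [None, None, None, None, 43, None, None, None, None, 74, None, 50, 12]


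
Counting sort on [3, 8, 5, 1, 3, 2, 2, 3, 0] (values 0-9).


Input: [3, 8, 5, 1, 3, 2, 2, 3, 0]
Counts: [1, 1, 2, 3, 0, 1, 0, 0, 1, 0]

Sorted: [0, 1, 2, 2, 3, 3, 3, 5, 8]


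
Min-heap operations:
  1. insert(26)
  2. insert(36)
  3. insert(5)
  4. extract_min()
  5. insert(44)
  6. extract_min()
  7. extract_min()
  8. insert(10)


insert(26) -> [26]
insert(36) -> [26, 36]
insert(5) -> [5, 36, 26]
extract_min()->5, [26, 36]
insert(44) -> [26, 36, 44]
extract_min()->26, [36, 44]
extract_min()->36, [44]
insert(10) -> [10, 44]

Final heap: [10, 44]


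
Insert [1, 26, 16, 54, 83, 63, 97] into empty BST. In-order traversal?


Insert 1: root
Insert 26: R from 1
Insert 16: R from 1 -> L from 26
Insert 54: R from 1 -> R from 26
Insert 83: R from 1 -> R from 26 -> R from 54
Insert 63: R from 1 -> R from 26 -> R from 54 -> L from 83
Insert 97: R from 1 -> R from 26 -> R from 54 -> R from 83

In-order: [1, 16, 26, 54, 63, 83, 97]


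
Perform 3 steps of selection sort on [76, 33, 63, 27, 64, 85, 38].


Initial: [76, 33, 63, 27, 64, 85, 38]
Step 1: min=27 at 3
  Swap: [27, 33, 63, 76, 64, 85, 38]
Step 2: min=33 at 1
  Swap: [27, 33, 63, 76, 64, 85, 38]
Step 3: min=38 at 6
  Swap: [27, 33, 38, 76, 64, 85, 63]

After 3 steps: [27, 33, 38, 76, 64, 85, 63]


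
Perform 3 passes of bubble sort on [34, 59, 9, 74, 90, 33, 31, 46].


Initial: [34, 59, 9, 74, 90, 33, 31, 46]
Pass 1: [34, 9, 59, 74, 33, 31, 46, 90] (4 swaps)
Pass 2: [9, 34, 59, 33, 31, 46, 74, 90] (4 swaps)
Pass 3: [9, 34, 33, 31, 46, 59, 74, 90] (3 swaps)

After 3 passes: [9, 34, 33, 31, 46, 59, 74, 90]


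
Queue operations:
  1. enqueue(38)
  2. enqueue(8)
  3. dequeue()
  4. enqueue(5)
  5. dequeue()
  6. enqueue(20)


enqueue(38) -> [38]
enqueue(8) -> [38, 8]
dequeue()->38, [8]
enqueue(5) -> [8, 5]
dequeue()->8, [5]
enqueue(20) -> [5, 20]

Final queue: [5, 20]


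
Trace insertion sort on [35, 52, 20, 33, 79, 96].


Initial: [35, 52, 20, 33, 79, 96]
Insert 52: [35, 52, 20, 33, 79, 96]
Insert 20: [20, 35, 52, 33, 79, 96]
Insert 33: [20, 33, 35, 52, 79, 96]
Insert 79: [20, 33, 35, 52, 79, 96]
Insert 96: [20, 33, 35, 52, 79, 96]

Sorted: [20, 33, 35, 52, 79, 96]


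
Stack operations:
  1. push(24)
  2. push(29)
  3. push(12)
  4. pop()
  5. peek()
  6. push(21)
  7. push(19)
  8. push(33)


push(24) -> [24]
push(29) -> [24, 29]
push(12) -> [24, 29, 12]
pop()->12, [24, 29]
peek()->29
push(21) -> [24, 29, 21]
push(19) -> [24, 29, 21, 19]
push(33) -> [24, 29, 21, 19, 33]

Final stack: [24, 29, 21, 19, 33]


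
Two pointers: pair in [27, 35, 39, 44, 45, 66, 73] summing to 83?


lo=0(27)+hi=6(73)=100
lo=0(27)+hi=5(66)=93
lo=0(27)+hi=4(45)=72
lo=1(35)+hi=4(45)=80
lo=2(39)+hi=4(45)=84
lo=2(39)+hi=3(44)=83

Yes: 39+44=83


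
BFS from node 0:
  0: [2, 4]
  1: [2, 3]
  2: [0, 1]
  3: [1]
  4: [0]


Visit 0, enqueue [2, 4]
Visit 2, enqueue [1]
Visit 4, enqueue []
Visit 1, enqueue [3]
Visit 3, enqueue []

BFS order: [0, 2, 4, 1, 3]


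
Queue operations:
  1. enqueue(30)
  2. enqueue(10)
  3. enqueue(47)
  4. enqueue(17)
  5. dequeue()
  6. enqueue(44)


enqueue(30) -> [30]
enqueue(10) -> [30, 10]
enqueue(47) -> [30, 10, 47]
enqueue(17) -> [30, 10, 47, 17]
dequeue()->30, [10, 47, 17]
enqueue(44) -> [10, 47, 17, 44]

Final queue: [10, 47, 17, 44]


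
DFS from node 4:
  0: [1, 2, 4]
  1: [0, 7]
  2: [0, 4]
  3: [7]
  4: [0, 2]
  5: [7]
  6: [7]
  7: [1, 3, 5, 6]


Visit 4, push [2, 0]
Visit 0, push [2, 1]
Visit 1, push [7]
Visit 7, push [6, 5, 3]
Visit 3, push []
Visit 5, push []
Visit 6, push []
Visit 2, push []

DFS order: [4, 0, 1, 7, 3, 5, 6, 2]


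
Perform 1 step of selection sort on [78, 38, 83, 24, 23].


Initial: [78, 38, 83, 24, 23]
Step 1: min=23 at 4
  Swap: [23, 38, 83, 24, 78]

After 1 step: [23, 38, 83, 24, 78]


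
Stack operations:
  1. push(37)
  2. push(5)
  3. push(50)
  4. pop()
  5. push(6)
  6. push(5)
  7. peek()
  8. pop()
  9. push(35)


push(37) -> [37]
push(5) -> [37, 5]
push(50) -> [37, 5, 50]
pop()->50, [37, 5]
push(6) -> [37, 5, 6]
push(5) -> [37, 5, 6, 5]
peek()->5
pop()->5, [37, 5, 6]
push(35) -> [37, 5, 6, 35]

Final stack: [37, 5, 6, 35]


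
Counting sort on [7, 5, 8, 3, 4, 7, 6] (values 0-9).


Input: [7, 5, 8, 3, 4, 7, 6]
Counts: [0, 0, 0, 1, 1, 1, 1, 2, 1, 0]

Sorted: [3, 4, 5, 6, 7, 7, 8]


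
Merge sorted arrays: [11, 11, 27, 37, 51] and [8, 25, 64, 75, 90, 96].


Take 8 from B
Take 11 from A
Take 11 from A
Take 25 from B
Take 27 from A
Take 37 from A
Take 51 from A

Merged: [8, 11, 11, 25, 27, 37, 51, 64, 75, 90, 96]


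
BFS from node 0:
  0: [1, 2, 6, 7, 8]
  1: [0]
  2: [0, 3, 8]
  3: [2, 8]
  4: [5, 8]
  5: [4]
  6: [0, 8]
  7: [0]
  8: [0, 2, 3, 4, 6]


Visit 0, enqueue [1, 2, 6, 7, 8]
Visit 1, enqueue []
Visit 2, enqueue [3]
Visit 6, enqueue []
Visit 7, enqueue []
Visit 8, enqueue [4]
Visit 3, enqueue []
Visit 4, enqueue [5]
Visit 5, enqueue []

BFS order: [0, 1, 2, 6, 7, 8, 3, 4, 5]


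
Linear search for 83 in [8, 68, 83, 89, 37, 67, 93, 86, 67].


i=0: 8!=83
i=1: 68!=83
i=2: 83==83 found!

Found at 2, 3 comps


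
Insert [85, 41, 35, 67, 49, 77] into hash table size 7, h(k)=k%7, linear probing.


Insert 85: h=1 -> slot 1
Insert 41: h=6 -> slot 6
Insert 35: h=0 -> slot 0
Insert 67: h=4 -> slot 4
Insert 49: h=0, 2 probes -> slot 2
Insert 77: h=0, 3 probes -> slot 3

Table: [35, 85, 49, 77, 67, None, 41]


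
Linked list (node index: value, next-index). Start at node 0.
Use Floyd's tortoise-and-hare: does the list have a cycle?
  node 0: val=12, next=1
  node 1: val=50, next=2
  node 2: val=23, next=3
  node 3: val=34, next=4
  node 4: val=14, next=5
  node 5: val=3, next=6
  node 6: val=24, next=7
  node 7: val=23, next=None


Floyd's tortoise (slow, +1) and hare (fast, +2):
  init: slow=0, fast=0
  step 1: slow=1, fast=2
  step 2: slow=2, fast=4
  step 3: slow=3, fast=6
  step 4: fast 6->7->None, no cycle

Cycle: no


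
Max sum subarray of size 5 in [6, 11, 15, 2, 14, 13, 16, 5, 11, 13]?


[0:5]: 48
[1:6]: 55
[2:7]: 60
[3:8]: 50
[4:9]: 59
[5:10]: 58

Max: 60 at [2:7]


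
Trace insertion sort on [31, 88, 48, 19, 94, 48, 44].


Initial: [31, 88, 48, 19, 94, 48, 44]
Insert 88: [31, 88, 48, 19, 94, 48, 44]
Insert 48: [31, 48, 88, 19, 94, 48, 44]
Insert 19: [19, 31, 48, 88, 94, 48, 44]
Insert 94: [19, 31, 48, 88, 94, 48, 44]
Insert 48: [19, 31, 48, 48, 88, 94, 44]
Insert 44: [19, 31, 44, 48, 48, 88, 94]

Sorted: [19, 31, 44, 48, 48, 88, 94]


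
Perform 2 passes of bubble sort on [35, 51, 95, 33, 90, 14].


Initial: [35, 51, 95, 33, 90, 14]
Pass 1: [35, 51, 33, 90, 14, 95] (3 swaps)
Pass 2: [35, 33, 51, 14, 90, 95] (2 swaps)

After 2 passes: [35, 33, 51, 14, 90, 95]


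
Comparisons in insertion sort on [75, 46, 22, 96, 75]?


Algorithm: insertion sort
Input: [75, 46, 22, 96, 75]
Sorted: [22, 46, 75, 75, 96]

6


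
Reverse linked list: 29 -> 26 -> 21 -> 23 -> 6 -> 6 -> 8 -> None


Step 1: curr=29, set curr.next=prev(None) | reversed so far: 29
Step 2: curr=26, set curr.next=prev(29) | reversed so far: 26 -> 29
Step 3: curr=21, set curr.next=prev(26) | reversed so far: 21 -> 26 -> 29
Step 4: curr=23, set curr.next=prev(21) | reversed so far: 23 -> 21 -> 26 -> 29
Step 5: curr=6, set curr.next=prev(23) | reversed so far: 6 -> 23 -> 21 -> 26 -> 29
Step 6: curr=6, set curr.next=prev(6) | reversed so far: 6 -> 6 -> 23 -> 21 -> 26 -> 29
Step 7: curr=8, set curr.next=prev(6) | reversed so far: 8 -> 6 -> 6 -> 23 -> 21 -> 26 -> 29

8 -> 6 -> 6 -> 23 -> 21 -> 26 -> 29 -> None


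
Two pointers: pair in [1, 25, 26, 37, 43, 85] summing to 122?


lo=0(1)+hi=5(85)=86
lo=1(25)+hi=5(85)=110
lo=2(26)+hi=5(85)=111
lo=3(37)+hi=5(85)=122

Yes: 37+85=122


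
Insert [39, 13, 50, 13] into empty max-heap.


Insert 39: [39]
Insert 13: [39, 13]
Insert 50: [50, 13, 39]
Insert 13: [50, 13, 39, 13]

Final heap: [50, 13, 39, 13]


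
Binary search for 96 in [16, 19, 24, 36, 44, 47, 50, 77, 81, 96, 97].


Step 1: lo=0, hi=10, mid=5, val=47
Step 2: lo=6, hi=10, mid=8, val=81
Step 3: lo=9, hi=10, mid=9, val=96

Found at index 9
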